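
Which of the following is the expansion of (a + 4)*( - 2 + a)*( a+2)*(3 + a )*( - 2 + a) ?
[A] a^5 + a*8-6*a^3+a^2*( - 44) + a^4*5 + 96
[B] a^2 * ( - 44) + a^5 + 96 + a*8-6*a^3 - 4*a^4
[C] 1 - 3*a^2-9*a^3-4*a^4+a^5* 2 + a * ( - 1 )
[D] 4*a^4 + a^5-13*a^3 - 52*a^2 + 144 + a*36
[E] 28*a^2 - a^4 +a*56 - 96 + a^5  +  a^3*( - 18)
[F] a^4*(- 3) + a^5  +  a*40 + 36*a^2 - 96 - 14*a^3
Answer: A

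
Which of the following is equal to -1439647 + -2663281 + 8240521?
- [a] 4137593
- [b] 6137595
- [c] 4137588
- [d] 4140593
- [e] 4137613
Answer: a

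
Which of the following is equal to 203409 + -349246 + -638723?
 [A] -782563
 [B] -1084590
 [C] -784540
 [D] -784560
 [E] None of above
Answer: D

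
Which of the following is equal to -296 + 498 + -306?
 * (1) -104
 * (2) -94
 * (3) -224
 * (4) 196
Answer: 1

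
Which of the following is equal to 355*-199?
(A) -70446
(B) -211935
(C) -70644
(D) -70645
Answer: D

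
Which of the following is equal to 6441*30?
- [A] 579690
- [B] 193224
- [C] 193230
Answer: C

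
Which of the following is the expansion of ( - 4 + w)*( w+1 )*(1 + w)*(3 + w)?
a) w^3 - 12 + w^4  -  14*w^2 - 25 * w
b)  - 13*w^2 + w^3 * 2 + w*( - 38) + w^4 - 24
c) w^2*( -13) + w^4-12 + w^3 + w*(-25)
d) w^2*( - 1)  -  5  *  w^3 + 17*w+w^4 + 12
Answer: c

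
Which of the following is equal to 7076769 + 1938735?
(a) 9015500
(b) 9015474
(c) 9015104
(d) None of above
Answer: d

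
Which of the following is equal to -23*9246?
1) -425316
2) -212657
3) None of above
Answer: 3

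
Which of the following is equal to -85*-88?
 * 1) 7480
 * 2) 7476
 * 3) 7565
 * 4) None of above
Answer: 1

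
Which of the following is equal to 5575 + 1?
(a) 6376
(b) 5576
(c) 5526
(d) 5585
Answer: b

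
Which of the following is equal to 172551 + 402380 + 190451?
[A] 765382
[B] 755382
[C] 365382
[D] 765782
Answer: A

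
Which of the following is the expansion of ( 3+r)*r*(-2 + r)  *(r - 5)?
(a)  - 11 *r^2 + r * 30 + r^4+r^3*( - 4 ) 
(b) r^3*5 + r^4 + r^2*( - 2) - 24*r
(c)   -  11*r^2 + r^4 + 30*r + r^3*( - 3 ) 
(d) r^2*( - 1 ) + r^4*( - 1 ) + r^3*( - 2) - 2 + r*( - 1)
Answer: a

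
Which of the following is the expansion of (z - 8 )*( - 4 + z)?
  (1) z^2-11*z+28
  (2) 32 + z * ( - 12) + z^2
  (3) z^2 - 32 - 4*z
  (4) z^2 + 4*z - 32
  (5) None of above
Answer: 2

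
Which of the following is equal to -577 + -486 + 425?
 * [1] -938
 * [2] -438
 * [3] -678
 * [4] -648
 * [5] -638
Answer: 5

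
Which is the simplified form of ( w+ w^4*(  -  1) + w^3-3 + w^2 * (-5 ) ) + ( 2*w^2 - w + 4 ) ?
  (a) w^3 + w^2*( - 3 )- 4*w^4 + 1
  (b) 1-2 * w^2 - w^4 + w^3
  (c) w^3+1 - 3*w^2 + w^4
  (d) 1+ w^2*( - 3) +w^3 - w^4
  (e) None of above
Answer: d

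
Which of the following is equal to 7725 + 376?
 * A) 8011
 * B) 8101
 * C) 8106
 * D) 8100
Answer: B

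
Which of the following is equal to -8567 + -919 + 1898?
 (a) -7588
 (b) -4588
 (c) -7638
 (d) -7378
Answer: a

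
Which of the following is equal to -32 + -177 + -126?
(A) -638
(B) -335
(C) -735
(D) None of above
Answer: B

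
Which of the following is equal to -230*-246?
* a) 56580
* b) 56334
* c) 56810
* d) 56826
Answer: a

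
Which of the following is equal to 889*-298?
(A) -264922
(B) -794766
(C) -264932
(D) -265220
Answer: A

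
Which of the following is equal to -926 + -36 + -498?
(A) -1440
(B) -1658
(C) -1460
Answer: C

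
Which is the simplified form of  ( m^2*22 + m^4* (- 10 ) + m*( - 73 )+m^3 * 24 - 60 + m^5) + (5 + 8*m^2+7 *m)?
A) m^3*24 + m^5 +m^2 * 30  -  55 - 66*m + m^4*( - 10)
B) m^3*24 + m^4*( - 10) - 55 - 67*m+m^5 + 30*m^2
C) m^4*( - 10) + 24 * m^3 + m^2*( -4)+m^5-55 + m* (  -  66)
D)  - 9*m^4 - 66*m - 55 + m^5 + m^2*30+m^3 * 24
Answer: A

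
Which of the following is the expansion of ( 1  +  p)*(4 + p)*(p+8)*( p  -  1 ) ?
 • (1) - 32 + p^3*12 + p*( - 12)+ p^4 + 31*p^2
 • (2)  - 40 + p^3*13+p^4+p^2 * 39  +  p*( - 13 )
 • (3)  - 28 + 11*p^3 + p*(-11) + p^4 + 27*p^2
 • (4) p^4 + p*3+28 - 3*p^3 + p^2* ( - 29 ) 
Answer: 1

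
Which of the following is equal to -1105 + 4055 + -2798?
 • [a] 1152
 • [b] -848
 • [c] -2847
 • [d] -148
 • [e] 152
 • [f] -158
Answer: e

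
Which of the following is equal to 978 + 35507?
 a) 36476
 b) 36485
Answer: b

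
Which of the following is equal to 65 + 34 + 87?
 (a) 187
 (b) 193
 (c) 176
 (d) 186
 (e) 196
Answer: d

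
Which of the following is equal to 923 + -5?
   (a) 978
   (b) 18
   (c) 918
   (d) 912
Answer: c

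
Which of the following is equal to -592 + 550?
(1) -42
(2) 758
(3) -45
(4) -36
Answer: 1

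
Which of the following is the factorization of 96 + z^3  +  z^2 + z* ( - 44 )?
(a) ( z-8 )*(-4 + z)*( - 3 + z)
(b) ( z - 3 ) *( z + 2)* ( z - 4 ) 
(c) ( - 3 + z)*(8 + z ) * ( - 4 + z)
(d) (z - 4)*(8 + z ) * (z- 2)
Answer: c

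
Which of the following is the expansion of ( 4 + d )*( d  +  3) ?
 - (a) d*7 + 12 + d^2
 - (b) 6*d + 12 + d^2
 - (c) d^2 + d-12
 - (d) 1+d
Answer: a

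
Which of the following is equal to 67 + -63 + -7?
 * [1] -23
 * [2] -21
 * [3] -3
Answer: 3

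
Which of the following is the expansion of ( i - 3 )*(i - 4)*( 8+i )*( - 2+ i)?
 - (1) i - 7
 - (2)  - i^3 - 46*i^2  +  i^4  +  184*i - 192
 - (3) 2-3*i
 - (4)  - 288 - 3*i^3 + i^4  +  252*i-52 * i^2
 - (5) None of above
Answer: 2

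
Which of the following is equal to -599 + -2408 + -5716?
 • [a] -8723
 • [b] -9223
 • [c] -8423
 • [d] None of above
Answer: a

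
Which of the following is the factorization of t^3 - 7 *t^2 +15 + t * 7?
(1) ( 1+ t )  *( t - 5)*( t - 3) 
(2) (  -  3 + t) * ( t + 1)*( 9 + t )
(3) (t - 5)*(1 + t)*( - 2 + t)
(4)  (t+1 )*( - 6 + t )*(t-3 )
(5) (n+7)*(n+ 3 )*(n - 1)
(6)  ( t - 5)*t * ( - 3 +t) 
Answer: 1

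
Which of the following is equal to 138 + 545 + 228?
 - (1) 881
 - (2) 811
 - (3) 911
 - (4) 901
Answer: 3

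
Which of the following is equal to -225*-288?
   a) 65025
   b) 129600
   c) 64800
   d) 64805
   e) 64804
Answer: c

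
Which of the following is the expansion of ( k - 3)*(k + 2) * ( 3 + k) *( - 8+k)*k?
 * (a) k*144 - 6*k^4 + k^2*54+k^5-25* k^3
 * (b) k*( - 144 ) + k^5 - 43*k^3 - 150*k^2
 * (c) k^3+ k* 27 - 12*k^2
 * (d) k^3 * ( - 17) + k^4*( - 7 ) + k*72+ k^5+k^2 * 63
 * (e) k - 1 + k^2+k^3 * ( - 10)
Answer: a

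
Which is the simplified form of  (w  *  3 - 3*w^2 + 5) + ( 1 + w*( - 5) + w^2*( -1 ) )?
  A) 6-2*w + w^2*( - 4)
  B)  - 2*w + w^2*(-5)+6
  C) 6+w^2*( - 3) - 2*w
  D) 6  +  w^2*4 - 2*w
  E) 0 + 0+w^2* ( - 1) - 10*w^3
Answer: A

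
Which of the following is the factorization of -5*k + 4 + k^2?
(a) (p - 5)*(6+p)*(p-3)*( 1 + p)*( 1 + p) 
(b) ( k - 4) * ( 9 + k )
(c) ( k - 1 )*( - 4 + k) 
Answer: c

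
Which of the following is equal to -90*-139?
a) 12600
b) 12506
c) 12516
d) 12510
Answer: d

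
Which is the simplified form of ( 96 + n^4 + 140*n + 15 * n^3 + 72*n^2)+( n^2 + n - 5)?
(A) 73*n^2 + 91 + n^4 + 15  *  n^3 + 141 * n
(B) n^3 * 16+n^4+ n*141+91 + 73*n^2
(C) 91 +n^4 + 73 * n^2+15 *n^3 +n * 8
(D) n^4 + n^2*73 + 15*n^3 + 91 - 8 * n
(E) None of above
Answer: A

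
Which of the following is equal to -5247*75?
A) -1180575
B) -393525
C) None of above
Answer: B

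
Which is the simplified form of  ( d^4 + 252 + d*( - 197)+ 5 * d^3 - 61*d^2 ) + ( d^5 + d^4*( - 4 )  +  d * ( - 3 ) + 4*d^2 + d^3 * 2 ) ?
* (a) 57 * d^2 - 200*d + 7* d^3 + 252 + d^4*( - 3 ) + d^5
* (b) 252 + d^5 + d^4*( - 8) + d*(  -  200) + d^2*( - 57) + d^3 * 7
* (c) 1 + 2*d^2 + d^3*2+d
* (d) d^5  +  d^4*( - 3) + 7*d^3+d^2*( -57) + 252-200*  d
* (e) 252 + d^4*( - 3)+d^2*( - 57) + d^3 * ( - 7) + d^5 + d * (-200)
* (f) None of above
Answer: d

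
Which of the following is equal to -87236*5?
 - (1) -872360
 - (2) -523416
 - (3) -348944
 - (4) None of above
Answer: 4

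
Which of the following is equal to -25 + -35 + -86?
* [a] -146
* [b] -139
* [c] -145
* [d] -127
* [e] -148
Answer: a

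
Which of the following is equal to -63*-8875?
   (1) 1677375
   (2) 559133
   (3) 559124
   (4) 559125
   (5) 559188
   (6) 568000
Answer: 4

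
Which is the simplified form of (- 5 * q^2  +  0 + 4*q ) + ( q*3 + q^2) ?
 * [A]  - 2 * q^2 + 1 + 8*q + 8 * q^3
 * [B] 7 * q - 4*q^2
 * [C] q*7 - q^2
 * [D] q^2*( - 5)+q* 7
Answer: B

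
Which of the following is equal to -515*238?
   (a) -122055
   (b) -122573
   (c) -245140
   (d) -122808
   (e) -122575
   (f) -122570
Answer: f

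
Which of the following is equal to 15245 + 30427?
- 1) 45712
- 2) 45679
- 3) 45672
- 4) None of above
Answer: 3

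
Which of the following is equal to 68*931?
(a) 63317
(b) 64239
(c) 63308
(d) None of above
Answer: c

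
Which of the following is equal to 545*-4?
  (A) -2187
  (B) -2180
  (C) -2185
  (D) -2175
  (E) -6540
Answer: B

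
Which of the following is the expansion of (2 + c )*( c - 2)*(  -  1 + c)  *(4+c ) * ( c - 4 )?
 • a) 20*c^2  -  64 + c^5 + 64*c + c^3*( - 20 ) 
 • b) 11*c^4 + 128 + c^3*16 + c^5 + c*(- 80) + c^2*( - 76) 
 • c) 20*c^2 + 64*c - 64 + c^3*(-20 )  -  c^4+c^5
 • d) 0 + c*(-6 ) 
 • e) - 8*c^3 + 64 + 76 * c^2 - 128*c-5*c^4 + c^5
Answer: c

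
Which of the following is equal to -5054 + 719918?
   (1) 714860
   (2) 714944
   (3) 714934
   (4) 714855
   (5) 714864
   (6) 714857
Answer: 5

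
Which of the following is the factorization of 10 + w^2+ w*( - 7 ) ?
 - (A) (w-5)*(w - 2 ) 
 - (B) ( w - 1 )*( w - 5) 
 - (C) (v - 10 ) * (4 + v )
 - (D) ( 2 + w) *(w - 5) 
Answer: A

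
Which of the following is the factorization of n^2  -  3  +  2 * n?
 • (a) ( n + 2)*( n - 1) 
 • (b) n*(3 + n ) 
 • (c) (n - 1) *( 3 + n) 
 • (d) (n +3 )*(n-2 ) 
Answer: c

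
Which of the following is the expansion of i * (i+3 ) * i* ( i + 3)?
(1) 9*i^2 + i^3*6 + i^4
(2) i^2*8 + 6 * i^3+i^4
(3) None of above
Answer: 1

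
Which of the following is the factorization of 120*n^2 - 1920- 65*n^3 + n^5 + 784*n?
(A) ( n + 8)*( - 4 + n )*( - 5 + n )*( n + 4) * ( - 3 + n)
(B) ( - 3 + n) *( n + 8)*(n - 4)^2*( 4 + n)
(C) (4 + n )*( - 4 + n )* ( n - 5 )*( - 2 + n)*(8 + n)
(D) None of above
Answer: A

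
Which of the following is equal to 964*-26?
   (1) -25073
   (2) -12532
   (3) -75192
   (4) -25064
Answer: 4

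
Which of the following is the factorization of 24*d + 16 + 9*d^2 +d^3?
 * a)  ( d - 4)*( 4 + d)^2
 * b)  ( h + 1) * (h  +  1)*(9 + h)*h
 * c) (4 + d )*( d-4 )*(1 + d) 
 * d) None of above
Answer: d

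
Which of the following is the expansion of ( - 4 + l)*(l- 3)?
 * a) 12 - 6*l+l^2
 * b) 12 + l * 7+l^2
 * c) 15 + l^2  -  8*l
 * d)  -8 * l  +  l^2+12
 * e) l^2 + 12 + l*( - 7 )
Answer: e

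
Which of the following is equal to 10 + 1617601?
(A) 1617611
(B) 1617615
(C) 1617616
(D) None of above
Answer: A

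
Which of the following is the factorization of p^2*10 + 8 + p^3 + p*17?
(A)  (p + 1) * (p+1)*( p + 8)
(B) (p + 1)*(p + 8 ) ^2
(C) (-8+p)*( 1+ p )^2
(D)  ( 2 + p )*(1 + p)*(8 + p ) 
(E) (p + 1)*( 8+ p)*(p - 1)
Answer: A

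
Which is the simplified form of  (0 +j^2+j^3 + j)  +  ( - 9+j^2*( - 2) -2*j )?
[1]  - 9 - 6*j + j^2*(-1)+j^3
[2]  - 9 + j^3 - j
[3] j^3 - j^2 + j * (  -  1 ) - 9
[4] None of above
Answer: 3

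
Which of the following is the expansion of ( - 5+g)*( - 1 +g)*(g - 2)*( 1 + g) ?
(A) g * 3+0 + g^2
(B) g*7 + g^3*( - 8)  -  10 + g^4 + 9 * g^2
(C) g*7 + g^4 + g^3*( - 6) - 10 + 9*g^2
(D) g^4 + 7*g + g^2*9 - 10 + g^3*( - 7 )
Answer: D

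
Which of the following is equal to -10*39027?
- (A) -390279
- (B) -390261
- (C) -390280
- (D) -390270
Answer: D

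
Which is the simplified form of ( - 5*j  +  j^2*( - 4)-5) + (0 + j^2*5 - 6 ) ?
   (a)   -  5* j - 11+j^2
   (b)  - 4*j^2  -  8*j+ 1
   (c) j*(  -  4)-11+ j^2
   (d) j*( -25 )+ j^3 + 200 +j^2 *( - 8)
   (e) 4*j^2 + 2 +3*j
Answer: a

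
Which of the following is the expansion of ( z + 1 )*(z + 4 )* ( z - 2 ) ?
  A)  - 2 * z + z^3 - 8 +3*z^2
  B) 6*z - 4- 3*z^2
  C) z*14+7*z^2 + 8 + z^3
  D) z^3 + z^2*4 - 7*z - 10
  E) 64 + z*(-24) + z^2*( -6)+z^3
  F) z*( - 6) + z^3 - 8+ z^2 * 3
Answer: F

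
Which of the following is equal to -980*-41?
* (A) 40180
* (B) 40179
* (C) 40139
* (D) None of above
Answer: A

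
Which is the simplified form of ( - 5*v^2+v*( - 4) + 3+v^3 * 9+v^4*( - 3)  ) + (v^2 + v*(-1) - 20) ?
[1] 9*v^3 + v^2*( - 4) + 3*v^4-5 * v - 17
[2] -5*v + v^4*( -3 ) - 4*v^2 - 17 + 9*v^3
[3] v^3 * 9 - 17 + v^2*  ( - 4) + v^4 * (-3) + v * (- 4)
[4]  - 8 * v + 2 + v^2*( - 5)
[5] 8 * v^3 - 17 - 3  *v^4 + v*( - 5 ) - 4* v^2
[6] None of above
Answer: 2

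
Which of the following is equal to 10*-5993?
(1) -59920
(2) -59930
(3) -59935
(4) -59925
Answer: 2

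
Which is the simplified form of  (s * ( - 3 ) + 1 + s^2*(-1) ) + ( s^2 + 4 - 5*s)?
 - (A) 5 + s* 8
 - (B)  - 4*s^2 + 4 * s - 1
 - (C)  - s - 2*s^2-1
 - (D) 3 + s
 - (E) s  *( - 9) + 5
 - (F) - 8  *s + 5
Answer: F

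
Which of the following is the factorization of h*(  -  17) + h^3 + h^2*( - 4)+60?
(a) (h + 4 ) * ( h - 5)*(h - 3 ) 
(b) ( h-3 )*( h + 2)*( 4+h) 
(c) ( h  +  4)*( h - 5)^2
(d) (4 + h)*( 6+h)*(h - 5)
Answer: a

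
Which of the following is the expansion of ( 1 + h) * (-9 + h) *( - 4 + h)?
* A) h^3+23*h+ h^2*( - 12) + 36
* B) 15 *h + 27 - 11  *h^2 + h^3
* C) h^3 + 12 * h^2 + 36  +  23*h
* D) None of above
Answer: A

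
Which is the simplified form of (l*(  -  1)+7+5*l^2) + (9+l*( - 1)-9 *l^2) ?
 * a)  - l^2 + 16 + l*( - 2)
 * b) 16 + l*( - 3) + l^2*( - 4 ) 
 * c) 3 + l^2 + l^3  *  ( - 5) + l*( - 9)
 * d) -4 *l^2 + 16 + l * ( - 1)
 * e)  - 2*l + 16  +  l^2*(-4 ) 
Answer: e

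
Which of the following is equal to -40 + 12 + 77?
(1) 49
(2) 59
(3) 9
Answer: 1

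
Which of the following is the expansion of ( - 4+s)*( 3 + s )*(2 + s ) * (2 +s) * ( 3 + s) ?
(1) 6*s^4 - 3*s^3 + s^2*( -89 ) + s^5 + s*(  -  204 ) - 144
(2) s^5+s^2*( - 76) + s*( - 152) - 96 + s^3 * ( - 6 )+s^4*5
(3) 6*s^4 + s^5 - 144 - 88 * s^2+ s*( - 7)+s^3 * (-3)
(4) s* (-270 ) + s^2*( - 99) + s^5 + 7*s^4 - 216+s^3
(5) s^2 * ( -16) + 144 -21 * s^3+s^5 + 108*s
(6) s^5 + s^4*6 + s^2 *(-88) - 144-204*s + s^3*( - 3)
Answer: 6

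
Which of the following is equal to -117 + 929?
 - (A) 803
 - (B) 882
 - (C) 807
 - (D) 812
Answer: D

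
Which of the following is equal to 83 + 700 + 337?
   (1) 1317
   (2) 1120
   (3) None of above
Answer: 2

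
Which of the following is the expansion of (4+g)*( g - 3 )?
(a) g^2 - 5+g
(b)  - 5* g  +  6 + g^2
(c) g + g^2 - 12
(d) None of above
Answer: c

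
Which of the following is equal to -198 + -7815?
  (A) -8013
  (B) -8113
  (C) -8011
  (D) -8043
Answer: A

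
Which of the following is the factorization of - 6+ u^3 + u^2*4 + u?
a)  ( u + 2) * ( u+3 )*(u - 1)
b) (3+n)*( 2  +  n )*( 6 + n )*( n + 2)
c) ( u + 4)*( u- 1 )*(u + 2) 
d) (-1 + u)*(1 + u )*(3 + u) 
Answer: a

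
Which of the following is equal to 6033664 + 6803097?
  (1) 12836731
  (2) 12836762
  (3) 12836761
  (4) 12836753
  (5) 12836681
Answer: 3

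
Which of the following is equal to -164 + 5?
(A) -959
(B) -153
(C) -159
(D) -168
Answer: C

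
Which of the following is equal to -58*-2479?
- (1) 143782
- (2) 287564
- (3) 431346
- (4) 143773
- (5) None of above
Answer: 1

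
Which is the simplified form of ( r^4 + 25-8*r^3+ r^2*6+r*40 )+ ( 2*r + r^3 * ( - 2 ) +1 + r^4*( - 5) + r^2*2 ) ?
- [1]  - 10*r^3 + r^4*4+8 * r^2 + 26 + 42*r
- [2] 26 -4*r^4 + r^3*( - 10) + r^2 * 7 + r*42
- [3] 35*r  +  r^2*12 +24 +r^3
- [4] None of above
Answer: 4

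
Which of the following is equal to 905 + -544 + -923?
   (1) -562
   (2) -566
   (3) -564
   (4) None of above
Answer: 1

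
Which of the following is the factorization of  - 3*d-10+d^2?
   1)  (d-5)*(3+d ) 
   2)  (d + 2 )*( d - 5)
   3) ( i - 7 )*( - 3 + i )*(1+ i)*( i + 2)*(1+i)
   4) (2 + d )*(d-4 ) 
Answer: 2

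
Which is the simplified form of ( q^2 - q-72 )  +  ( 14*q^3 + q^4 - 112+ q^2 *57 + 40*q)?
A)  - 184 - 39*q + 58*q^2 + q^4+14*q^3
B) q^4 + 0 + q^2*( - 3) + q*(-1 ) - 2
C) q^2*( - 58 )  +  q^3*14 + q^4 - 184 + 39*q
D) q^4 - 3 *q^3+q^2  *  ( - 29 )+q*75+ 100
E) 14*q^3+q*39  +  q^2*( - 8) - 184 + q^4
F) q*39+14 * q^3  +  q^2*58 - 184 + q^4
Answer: F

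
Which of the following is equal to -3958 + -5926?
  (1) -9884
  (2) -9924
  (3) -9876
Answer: 1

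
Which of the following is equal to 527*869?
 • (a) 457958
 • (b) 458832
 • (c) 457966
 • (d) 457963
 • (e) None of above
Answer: d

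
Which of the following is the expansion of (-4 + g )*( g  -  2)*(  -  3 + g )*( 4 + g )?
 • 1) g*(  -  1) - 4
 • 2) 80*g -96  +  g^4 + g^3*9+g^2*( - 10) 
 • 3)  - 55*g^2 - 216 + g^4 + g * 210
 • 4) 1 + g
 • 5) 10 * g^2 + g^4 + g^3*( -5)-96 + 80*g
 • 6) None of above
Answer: 6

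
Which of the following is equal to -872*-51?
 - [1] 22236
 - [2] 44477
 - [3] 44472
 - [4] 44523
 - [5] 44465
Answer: 3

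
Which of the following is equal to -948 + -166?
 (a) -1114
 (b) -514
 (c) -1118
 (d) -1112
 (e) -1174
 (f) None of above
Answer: a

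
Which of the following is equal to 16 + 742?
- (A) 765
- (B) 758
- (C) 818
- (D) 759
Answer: B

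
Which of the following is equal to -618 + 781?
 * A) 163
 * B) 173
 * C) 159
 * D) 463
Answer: A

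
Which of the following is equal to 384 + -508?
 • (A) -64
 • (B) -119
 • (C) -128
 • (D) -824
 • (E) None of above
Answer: E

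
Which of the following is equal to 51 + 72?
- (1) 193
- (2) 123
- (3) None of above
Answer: 2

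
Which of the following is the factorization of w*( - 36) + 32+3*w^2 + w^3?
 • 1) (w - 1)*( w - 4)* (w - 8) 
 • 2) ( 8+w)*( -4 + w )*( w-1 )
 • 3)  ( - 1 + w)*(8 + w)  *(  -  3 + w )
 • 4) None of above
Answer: 2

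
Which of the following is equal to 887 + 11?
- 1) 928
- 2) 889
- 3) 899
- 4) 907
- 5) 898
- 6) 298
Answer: 5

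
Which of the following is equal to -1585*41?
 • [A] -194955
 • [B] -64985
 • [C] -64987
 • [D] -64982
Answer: B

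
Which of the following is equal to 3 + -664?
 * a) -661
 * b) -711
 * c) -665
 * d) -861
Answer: a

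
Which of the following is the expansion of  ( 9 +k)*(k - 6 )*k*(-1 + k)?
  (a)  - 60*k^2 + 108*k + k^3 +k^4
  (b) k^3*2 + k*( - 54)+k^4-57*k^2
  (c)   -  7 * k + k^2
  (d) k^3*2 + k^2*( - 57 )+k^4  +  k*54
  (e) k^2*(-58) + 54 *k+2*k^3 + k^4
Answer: d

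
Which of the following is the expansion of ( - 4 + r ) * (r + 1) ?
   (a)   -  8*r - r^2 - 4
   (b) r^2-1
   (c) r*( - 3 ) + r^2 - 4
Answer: c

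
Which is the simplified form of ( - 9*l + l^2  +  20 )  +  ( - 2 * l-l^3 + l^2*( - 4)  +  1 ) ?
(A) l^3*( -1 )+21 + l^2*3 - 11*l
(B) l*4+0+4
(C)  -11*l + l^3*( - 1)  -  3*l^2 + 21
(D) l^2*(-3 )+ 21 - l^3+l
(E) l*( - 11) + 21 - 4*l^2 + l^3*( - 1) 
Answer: C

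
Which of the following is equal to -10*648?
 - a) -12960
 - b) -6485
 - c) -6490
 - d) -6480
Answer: d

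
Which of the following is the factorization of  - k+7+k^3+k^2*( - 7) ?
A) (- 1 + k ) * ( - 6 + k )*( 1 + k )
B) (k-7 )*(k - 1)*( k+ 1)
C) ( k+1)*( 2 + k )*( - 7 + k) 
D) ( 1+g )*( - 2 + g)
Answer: B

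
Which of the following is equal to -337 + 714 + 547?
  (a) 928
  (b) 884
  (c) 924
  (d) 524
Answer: c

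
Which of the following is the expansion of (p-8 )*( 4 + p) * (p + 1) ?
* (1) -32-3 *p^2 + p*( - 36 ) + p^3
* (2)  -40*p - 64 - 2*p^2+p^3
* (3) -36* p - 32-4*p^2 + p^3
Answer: 1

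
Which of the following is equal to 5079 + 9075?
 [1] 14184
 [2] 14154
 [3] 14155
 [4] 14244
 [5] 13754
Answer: 2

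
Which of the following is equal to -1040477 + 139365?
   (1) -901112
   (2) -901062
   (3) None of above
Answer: 1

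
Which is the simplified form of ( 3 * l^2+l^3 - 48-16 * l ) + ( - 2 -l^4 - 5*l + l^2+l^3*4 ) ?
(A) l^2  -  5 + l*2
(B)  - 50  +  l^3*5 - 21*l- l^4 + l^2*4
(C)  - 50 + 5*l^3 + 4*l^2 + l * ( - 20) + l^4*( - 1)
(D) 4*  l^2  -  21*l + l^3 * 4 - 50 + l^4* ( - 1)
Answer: B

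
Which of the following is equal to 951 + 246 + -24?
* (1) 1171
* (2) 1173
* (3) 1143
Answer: 2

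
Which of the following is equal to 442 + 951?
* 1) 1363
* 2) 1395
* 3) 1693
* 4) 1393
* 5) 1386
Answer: 4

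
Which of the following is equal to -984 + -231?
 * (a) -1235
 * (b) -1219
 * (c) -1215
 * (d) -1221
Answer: c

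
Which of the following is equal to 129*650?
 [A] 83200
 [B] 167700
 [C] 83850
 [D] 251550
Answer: C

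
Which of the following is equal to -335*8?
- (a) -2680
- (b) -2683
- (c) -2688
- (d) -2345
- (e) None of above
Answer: a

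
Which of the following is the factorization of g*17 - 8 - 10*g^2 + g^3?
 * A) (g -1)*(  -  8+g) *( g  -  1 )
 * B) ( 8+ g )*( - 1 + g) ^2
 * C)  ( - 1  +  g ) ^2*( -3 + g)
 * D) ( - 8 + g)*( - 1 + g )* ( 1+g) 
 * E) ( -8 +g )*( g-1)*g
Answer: A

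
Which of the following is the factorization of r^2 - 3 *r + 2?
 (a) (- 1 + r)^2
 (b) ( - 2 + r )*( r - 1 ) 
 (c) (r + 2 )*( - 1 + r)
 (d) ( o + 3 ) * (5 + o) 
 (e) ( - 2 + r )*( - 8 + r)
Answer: b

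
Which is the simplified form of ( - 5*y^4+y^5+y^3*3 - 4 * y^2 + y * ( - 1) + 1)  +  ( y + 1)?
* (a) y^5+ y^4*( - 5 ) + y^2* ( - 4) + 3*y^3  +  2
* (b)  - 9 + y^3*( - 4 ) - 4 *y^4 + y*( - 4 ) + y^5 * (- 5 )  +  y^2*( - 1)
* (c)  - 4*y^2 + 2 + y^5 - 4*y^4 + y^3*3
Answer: a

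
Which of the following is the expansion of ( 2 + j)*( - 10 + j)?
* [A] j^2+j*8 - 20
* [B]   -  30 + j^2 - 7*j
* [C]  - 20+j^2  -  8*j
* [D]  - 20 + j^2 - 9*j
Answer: C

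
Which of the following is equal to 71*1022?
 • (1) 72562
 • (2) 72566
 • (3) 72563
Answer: 1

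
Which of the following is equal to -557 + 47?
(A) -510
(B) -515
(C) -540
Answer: A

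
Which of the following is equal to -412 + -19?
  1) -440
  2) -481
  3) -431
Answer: 3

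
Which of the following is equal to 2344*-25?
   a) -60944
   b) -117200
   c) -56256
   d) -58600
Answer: d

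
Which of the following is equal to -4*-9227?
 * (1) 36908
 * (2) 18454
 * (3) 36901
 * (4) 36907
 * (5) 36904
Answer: 1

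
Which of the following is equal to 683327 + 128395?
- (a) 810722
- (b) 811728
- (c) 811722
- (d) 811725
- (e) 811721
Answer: c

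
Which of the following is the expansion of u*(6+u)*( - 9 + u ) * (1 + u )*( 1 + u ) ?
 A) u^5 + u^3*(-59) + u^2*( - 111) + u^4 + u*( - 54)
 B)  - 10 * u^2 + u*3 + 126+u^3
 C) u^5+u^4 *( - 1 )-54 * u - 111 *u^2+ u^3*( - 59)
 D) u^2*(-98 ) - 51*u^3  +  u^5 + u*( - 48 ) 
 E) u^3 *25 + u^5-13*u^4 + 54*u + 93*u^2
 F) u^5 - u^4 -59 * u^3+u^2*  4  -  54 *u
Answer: C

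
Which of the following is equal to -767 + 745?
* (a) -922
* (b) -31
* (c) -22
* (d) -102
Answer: c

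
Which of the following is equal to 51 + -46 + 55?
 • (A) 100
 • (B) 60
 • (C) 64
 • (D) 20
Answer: B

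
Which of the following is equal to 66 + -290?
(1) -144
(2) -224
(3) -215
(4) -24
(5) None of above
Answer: 2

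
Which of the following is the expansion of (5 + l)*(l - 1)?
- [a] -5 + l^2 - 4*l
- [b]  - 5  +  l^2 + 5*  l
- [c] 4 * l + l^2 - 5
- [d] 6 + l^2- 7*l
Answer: c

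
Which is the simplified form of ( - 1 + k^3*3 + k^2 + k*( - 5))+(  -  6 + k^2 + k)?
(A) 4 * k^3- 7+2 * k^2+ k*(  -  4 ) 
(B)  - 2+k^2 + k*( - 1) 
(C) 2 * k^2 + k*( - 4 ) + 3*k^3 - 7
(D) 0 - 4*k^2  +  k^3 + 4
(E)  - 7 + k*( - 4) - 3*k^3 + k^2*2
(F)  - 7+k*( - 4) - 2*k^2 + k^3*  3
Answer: C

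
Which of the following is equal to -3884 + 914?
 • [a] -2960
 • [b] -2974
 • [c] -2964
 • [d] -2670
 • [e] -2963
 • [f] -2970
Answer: f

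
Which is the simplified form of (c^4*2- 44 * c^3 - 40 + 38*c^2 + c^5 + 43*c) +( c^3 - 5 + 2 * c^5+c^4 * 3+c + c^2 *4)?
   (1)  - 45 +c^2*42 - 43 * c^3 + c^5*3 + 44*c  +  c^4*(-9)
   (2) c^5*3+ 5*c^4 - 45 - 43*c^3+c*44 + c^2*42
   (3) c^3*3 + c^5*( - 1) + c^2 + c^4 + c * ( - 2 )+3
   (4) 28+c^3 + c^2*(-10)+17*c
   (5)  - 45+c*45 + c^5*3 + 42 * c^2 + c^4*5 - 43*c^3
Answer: 2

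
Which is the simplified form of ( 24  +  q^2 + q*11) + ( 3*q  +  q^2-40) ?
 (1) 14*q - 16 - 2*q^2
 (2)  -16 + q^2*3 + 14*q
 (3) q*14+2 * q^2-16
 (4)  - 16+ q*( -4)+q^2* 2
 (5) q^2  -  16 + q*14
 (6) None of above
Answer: 3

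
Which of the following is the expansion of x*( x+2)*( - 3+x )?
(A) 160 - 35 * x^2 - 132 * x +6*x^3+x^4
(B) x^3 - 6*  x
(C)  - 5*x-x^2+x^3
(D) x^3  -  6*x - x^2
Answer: D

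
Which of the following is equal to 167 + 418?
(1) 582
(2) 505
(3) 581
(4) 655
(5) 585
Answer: 5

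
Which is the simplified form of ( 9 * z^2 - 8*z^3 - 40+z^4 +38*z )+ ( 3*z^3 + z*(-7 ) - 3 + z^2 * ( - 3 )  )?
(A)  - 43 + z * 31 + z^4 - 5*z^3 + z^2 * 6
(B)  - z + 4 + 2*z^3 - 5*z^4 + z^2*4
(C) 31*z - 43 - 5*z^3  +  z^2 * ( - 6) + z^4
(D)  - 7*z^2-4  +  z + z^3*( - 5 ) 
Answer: A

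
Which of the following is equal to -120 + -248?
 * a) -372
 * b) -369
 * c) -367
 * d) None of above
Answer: d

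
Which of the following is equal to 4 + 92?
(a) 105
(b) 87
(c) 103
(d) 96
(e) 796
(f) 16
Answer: d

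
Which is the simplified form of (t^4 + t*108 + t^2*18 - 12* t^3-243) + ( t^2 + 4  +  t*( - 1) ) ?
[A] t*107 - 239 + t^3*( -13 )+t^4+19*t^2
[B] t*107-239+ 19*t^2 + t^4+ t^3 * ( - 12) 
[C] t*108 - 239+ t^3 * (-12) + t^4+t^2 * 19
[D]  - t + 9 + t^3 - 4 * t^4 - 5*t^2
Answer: B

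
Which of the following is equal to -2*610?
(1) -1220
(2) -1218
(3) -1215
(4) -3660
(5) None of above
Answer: 1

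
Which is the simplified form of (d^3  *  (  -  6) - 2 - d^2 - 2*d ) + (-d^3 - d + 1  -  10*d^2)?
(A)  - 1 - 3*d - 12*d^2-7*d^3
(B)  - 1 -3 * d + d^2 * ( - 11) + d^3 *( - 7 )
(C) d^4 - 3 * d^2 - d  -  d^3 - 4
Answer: B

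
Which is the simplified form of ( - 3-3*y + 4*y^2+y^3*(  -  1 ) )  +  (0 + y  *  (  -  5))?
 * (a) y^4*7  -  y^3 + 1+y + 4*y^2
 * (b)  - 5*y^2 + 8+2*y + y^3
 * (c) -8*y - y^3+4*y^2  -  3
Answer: c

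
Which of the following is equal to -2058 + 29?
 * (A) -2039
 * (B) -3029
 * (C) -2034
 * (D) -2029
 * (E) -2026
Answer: D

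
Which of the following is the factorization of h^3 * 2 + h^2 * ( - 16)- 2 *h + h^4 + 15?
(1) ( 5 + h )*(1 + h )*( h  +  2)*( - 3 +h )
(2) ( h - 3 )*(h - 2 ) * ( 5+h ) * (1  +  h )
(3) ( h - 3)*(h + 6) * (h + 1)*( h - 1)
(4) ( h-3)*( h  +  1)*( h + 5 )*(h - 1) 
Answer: 4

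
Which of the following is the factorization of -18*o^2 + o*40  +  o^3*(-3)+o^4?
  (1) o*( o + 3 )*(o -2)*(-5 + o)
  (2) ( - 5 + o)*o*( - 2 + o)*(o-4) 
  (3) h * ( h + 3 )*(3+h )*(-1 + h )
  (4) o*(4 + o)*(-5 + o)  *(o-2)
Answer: 4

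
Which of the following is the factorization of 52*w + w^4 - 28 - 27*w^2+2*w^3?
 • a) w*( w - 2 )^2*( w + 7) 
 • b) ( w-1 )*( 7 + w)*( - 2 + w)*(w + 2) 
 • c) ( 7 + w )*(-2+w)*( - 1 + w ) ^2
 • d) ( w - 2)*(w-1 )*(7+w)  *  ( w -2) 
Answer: d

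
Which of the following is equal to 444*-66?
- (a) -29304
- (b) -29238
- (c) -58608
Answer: a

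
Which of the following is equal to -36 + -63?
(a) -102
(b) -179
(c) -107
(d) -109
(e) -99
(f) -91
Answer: e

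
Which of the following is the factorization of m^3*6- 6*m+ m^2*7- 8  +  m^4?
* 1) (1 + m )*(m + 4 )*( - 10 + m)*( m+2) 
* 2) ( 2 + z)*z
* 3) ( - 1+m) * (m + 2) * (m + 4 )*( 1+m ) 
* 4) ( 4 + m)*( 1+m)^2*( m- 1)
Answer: 3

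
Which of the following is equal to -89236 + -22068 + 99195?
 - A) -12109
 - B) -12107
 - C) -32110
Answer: A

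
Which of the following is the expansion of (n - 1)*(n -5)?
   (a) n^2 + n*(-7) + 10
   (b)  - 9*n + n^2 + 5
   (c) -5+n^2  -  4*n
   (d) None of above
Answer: d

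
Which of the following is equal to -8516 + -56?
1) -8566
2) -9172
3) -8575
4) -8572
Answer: 4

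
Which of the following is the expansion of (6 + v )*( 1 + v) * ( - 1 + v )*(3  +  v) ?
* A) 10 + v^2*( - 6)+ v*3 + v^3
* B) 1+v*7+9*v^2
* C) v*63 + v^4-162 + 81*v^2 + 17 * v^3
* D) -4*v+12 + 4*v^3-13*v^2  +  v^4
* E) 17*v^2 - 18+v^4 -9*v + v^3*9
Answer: E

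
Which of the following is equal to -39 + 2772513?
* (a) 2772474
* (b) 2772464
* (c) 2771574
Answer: a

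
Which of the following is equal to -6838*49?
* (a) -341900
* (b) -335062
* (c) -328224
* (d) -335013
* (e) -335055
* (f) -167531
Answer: b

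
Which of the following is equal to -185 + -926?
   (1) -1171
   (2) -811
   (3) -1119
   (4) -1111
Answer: 4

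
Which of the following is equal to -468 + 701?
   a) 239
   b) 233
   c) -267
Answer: b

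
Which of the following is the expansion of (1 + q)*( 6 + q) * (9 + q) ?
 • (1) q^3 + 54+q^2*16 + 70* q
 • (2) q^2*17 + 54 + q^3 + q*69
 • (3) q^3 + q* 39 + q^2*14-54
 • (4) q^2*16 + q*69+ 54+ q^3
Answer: 4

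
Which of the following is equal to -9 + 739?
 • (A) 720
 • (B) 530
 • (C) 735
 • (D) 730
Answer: D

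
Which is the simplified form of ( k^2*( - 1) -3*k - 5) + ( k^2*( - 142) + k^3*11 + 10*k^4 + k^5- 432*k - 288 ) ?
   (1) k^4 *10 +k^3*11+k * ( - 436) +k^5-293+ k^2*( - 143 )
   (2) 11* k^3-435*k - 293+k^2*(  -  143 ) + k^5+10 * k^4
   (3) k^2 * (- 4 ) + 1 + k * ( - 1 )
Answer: 2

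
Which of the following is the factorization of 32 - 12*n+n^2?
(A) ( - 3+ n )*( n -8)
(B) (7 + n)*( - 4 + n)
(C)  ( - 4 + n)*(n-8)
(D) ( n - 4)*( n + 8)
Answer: C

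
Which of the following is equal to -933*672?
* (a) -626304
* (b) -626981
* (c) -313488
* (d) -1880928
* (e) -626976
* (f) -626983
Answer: e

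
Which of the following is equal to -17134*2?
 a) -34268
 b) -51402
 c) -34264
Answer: a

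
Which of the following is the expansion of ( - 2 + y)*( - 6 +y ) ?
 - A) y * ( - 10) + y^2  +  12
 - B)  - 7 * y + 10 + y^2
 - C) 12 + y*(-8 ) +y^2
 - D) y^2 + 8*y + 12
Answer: C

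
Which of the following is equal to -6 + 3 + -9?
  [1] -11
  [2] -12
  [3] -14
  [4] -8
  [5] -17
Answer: 2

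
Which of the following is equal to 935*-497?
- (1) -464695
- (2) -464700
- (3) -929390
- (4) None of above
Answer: 1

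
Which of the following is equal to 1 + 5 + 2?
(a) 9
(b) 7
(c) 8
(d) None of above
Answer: c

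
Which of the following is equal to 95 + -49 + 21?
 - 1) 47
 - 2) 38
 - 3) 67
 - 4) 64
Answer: 3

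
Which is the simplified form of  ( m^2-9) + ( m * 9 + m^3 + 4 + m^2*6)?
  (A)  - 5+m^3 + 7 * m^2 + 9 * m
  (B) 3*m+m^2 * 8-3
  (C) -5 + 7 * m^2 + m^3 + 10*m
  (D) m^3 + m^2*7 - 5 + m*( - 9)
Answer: A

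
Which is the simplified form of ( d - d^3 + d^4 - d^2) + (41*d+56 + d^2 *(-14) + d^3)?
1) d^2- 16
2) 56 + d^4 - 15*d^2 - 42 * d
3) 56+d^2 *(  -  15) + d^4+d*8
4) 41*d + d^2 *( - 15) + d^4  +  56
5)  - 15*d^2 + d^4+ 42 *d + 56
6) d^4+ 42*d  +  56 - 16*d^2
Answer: 5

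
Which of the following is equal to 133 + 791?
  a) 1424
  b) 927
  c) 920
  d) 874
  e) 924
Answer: e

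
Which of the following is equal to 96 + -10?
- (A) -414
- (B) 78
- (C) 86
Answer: C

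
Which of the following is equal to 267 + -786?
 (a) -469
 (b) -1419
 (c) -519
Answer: c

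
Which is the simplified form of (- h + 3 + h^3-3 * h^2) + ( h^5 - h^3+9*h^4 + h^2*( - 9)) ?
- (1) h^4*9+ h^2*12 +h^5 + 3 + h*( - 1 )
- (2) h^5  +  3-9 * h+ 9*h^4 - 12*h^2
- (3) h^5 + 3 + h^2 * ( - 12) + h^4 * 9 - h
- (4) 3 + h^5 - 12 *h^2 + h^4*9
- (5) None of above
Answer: 3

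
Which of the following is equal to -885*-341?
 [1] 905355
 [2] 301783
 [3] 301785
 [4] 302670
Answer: 3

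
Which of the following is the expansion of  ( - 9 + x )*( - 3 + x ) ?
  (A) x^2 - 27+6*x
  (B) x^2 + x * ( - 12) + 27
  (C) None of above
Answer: B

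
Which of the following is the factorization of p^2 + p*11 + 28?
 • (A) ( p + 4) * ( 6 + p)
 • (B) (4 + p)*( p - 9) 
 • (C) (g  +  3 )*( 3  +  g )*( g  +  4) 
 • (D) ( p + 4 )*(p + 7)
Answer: D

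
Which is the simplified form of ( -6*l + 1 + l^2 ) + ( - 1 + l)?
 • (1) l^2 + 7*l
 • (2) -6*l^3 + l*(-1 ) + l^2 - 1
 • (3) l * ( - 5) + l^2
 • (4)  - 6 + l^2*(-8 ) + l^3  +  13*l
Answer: 3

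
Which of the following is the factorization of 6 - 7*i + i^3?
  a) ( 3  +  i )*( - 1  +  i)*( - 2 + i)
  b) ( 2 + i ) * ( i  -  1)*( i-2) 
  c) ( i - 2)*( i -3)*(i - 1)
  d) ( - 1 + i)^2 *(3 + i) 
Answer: a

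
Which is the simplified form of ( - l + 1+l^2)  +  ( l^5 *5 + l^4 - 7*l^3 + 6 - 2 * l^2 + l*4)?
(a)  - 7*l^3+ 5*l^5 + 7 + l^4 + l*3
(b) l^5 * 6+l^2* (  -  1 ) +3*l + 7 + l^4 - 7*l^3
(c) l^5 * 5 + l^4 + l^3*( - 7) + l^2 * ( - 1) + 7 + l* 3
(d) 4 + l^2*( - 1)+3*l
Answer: c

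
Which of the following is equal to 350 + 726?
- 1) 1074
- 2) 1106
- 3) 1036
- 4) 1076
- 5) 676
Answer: 4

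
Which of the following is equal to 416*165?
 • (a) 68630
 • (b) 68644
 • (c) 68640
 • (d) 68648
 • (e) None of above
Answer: c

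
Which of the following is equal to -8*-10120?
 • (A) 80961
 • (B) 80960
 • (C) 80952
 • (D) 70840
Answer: B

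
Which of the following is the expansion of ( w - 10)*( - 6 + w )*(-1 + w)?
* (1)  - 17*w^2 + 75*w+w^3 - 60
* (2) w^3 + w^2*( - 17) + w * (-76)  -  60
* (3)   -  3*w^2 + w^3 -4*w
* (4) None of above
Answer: 4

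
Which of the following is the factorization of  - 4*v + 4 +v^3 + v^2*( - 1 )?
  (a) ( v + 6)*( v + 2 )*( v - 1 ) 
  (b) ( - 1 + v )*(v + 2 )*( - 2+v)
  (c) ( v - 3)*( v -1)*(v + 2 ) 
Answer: b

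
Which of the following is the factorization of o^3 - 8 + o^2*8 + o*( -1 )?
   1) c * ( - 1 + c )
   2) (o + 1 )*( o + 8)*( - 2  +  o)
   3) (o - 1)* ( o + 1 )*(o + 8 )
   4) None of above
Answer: 3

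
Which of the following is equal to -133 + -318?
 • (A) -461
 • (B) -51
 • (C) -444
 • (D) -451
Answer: D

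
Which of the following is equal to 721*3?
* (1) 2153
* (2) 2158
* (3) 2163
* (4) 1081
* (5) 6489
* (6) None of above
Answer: 3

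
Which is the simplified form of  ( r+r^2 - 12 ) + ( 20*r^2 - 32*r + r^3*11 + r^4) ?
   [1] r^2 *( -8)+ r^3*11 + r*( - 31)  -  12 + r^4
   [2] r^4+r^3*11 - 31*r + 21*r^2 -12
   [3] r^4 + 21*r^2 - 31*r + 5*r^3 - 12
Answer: 2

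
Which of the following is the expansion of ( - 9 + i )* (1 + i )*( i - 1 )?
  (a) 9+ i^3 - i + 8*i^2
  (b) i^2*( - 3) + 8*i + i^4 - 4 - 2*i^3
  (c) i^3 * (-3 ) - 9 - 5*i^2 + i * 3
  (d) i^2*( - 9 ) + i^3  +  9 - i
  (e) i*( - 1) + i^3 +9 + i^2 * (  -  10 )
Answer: d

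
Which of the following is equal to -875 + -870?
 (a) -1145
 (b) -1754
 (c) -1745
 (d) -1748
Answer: c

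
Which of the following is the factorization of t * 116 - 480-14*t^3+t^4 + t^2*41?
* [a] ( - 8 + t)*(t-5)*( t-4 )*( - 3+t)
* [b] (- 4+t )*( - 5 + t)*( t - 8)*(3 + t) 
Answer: b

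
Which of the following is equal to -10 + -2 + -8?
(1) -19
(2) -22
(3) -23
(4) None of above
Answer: 4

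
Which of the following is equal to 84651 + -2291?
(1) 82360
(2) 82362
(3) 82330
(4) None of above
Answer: 1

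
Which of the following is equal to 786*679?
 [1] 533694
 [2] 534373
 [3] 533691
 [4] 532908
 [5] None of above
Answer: 1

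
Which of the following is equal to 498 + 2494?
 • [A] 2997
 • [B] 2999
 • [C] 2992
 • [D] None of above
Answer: C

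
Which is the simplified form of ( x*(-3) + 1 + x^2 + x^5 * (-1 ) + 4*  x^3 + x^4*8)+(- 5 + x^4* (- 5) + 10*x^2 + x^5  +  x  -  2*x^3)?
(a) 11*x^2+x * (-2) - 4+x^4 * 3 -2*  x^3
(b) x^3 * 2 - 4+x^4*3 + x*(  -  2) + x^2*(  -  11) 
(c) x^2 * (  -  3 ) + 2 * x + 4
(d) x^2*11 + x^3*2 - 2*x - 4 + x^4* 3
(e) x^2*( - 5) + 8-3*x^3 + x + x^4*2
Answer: d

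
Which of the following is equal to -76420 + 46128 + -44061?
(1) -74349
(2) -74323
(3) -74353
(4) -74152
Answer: 3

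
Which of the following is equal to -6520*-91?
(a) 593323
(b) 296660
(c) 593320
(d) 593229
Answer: c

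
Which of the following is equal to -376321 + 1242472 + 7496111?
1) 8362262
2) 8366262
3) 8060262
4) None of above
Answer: 1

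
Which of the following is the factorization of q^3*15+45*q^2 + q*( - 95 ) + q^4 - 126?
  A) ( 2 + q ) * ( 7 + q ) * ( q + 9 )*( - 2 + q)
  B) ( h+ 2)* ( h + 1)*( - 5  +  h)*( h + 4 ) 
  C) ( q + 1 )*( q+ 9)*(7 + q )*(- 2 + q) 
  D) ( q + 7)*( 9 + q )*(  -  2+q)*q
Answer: C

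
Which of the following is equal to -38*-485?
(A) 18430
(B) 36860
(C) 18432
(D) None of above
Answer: A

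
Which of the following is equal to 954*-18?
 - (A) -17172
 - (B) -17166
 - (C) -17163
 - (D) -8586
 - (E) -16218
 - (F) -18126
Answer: A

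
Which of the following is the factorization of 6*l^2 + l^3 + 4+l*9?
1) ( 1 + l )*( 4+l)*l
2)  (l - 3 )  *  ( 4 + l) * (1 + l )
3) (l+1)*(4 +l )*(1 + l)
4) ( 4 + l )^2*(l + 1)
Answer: 3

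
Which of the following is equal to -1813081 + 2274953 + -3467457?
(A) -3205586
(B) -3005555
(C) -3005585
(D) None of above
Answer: C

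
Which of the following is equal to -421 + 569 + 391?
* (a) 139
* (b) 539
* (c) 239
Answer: b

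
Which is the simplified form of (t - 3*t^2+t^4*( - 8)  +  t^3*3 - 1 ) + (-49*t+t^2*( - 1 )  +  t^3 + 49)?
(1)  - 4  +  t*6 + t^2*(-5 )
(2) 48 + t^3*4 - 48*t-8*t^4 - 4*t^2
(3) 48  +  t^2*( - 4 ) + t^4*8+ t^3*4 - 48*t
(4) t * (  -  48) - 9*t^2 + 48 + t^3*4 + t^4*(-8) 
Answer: 2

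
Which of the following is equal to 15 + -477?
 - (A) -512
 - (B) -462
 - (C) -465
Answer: B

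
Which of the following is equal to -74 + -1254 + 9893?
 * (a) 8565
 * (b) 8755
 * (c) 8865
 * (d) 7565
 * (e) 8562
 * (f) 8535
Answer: a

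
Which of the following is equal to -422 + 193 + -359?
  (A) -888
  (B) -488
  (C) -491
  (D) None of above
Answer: D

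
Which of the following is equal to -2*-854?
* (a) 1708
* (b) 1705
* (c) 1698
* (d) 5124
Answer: a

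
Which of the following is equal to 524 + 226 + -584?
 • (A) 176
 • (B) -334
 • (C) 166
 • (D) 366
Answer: C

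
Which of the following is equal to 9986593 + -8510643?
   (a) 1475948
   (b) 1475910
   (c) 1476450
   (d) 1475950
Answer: d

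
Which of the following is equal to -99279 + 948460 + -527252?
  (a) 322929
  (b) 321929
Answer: b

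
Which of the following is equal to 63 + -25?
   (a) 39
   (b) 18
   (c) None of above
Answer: c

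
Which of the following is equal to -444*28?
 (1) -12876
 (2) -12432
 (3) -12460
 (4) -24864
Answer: 2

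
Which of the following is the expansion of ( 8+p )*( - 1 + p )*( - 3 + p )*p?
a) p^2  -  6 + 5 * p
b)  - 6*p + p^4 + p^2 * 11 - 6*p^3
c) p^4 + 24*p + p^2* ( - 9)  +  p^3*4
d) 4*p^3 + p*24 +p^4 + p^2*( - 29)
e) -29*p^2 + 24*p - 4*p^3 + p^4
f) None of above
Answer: d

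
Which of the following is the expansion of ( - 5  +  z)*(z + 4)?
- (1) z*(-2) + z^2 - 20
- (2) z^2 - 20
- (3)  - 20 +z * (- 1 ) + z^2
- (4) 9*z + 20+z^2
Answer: 3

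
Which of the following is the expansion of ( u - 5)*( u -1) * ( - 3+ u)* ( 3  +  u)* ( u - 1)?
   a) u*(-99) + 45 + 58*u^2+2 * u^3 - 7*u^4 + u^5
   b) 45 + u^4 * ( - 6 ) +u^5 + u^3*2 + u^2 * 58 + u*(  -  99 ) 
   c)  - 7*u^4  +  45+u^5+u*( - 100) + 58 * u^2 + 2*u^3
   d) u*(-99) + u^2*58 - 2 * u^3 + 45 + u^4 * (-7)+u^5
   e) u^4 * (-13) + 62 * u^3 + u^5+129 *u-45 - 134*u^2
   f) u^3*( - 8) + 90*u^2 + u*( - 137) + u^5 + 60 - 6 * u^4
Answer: a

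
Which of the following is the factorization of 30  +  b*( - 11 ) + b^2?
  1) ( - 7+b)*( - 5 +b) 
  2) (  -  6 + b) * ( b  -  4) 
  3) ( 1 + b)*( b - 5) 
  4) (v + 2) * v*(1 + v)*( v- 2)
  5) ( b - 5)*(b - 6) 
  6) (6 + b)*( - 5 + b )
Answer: 5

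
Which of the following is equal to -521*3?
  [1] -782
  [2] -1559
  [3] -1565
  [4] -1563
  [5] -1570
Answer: 4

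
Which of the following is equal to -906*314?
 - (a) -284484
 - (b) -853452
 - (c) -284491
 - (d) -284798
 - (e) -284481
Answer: a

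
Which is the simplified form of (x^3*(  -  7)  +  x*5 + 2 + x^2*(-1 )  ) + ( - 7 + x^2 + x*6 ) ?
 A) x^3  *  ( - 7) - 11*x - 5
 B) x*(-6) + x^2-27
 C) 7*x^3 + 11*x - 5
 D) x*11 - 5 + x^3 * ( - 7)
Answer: D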